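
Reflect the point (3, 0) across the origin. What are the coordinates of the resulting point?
(-3, 0)

Reflection across origin: (3, 0) → (-3, 0)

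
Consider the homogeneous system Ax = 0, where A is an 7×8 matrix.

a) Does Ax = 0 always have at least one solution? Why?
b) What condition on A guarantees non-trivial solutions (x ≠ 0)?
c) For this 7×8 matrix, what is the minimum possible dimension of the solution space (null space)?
a) Yes, x = 0 is always a solution. b) When A has linearly dependent columns (rank < n). c) Minimum nullity = 1.

a) x = 0 satisfies A·0 = 0, so the zero vector is always a solution.
b) Non-trivial solutions exist iff the columns of A are linearly dependent, equivalently rank(A) < n (the number of columns).
c) By rank-nullity, rank(A) + nullity(A) = n = 8. Since A has only 7 rows, rank(A) ≤ 7, so nullity(A) ≥ 8 - 7 = 1.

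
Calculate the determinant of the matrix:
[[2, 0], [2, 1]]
2

For a 2×2 matrix [[a, b], [c, d]], det = ad - bc
det = (2)(1) - (0)(2) = 2 - 0 = 2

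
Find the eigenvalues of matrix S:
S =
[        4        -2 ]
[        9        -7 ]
λ = -5, 2

Solve det(S - λI) = 0. For a 2×2 matrix the characteristic equation is λ² - (trace)λ + det = 0.
trace(S) = a + d = 4 - 7 = -3.
det(S) = a*d - b*c = (4)*(-7) - (-2)*(9) = -28 + 18 = -10.
Characteristic equation: λ² - (-3)λ + (-10) = 0.
Discriminant = (-3)² - 4*(-10) = 9 + 40 = 49.
λ = (-3 ± √49) / 2 = (-3 ± 7) / 2 = -5, 2.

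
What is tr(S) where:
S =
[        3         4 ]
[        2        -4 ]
tr(S) = 3 - 4 = -1

The trace of a square matrix is the sum of its diagonal entries.
Diagonal entries of S: S[0][0] = 3, S[1][1] = -4.
tr(S) = 3 - 4 = -1.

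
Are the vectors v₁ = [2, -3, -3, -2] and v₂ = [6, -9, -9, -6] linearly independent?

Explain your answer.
No, linearly dependent (v₂ = 3·v₁)

Check whether there is a scalar k with v₂ = k·v₁.
Comparing components, k = 3 satisfies 3·[2, -3, -3, -2] = [6, -9, -9, -6].
Since v₂ is a scalar multiple of v₁, the two vectors are linearly dependent.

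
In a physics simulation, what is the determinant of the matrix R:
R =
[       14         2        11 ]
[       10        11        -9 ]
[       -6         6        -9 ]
det(R) = 1044

Expand along row 0 (cofactor expansion): det(R) = a*(e*i - f*h) - b*(d*i - f*g) + c*(d*h - e*g), where the 3×3 is [[a, b, c], [d, e, f], [g, h, i]].
Minor M_00 = (11)*(-9) - (-9)*(6) = -99 + 54 = -45.
Minor M_01 = (10)*(-9) - (-9)*(-6) = -90 - 54 = -144.
Minor M_02 = (10)*(6) - (11)*(-6) = 60 + 66 = 126.
det(R) = (14)*(-45) - (2)*(-144) + (11)*(126) = -630 + 288 + 1386 = 1044.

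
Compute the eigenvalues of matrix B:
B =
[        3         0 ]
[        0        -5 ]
λ = -5, 3

Solve det(B - λI) = 0. For a 2×2 matrix the characteristic equation is λ² - (trace)λ + det = 0.
trace(B) = a + d = 3 - 5 = -2.
det(B) = a*d - b*c = (3)*(-5) - (0)*(0) = -15 - 0 = -15.
Characteristic equation: λ² - (-2)λ + (-15) = 0.
Discriminant = (-2)² - 4*(-15) = 4 + 60 = 64.
λ = (-2 ± √64) / 2 = (-2 ± 8) / 2 = -5, 3.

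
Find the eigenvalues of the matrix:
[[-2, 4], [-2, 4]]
λ = 0 and λ = 2

Characteristic equation: det(A - λI) = 0
λ² - (trace)λ + (det) = 0
λ² - (2)λ + (0) = 0
λ² - 2λ + 0 = 0
Solving: λ = 0, 2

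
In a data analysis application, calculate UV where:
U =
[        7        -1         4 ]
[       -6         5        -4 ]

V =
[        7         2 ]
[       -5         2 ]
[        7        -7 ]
UV =
[       82       -16 ]
[      -95        26 ]

Matrix multiplication: (UV)[i][j] = sum over k of U[i][k] * V[k][j].
  (UV)[0][0] = (7)*(7) + (-1)*(-5) + (4)*(7) = 82
  (UV)[0][1] = (7)*(2) + (-1)*(2) + (4)*(-7) = -16
  (UV)[1][0] = (-6)*(7) + (5)*(-5) + (-4)*(7) = -95
  (UV)[1][1] = (-6)*(2) + (5)*(2) + (-4)*(-7) = 26
UV =
[       82       -16 ]
[      -95        26 ]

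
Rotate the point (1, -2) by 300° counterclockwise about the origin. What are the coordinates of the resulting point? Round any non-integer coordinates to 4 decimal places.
(-1.2321, -1.8660)

Rotation matrix R(θ) = [[cos θ, -sin θ], [sin θ, cos θ]]; for θ = 300°:
R = [[1/2, √3/2], [-√3/2, 1/2]]
Result: R × [1, -2]ᵀ = [1/2·1 + (√3/2)·-2, -√3/2·1 + (1/2)·-2]ᵀ = (-1.2321, -1.8660)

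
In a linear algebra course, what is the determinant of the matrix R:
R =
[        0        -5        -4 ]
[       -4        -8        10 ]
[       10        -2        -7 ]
det(R) = -712

Expand along row 0 (cofactor expansion): det(R) = a*(e*i - f*h) - b*(d*i - f*g) + c*(d*h - e*g), where the 3×3 is [[a, b, c], [d, e, f], [g, h, i]].
Minor M_00 = (-8)*(-7) - (10)*(-2) = 56 + 20 = 76.
Minor M_01 = (-4)*(-7) - (10)*(10) = 28 - 100 = -72.
Minor M_02 = (-4)*(-2) - (-8)*(10) = 8 + 80 = 88.
det(R) = (0)*(76) - (-5)*(-72) + (-4)*(88) = 0 - 360 - 352 = -712.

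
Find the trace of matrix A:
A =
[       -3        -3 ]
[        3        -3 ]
tr(A) = -3 - 3 = -6

The trace of a square matrix is the sum of its diagonal entries.
Diagonal entries of A: A[0][0] = -3, A[1][1] = -3.
tr(A) = -3 - 3 = -6.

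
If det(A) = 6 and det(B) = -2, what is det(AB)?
-12

Use the multiplicative property of determinants: det(AB) = det(A)*det(B).
det(AB) = (6)*(-2) = -12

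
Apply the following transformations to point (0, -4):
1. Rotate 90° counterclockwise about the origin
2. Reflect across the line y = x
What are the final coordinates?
(0, 4)

Step 1: Rotate 90° → (4, 0)
Step 2: Reflect across the line y = x → (0, 4)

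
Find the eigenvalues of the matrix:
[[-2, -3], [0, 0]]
λ = -2 and λ = 0

Characteristic equation: det(A - λI) = 0
λ² - (trace)λ + (det) = 0
λ² - (-2)λ + (0) = 0
λ² + 2λ + 0 = 0
Solving: λ = -2, 0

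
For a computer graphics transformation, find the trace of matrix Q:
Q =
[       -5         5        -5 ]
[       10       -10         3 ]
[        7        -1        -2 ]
tr(Q) = -5 - 10 - 2 = -17

The trace of a square matrix is the sum of its diagonal entries.
Diagonal entries of Q: Q[0][0] = -5, Q[1][1] = -10, Q[2][2] = -2.
tr(Q) = -5 - 10 - 2 = -17.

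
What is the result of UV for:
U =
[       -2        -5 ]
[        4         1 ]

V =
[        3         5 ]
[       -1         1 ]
UV =
[       -1       -15 ]
[       11        21 ]

Matrix multiplication: (UV)[i][j] = sum over k of U[i][k] * V[k][j].
  (UV)[0][0] = (-2)*(3) + (-5)*(-1) = -1
  (UV)[0][1] = (-2)*(5) + (-5)*(1) = -15
  (UV)[1][0] = (4)*(3) + (1)*(-1) = 11
  (UV)[1][1] = (4)*(5) + (1)*(1) = 21
UV =
[       -1       -15 ]
[       11        21 ]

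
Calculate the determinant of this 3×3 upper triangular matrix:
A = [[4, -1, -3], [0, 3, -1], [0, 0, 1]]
12

The determinant of a triangular matrix is the product of its diagonal entries (the off-diagonal entries above the diagonal do not affect it).
det(A) = (4) * (3) * (1) = 12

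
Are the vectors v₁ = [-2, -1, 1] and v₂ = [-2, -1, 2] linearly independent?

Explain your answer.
Yes, linearly independent

Two vectors are linearly dependent iff one is a scalar multiple of the other.
No single scalar k satisfies v₂ = k·v₁ (the ratios of corresponding entries disagree), so v₁ and v₂ are linearly independent.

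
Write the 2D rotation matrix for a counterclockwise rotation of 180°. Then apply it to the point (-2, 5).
R = [[-1, 0], [0, -1]]; R·(-2, 5) = (2, -5)

Rotation matrix formula: R(θ) = [[cos θ, -sin θ], [sin θ, cos θ]]
For θ = 180°:
cos(180°) = -1
sin(180°) = 0
R = [[-1, 0], [0, -1]]
Apply to (-2, 5): [-1·-2 + (0)·5, 0·-2 + -1·5] = (2, -5)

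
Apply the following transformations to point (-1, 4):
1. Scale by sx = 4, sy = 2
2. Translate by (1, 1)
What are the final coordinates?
(-3, 9)

Step 1: Scale (-1, 4) by (sx, sy) = (4, 2) → (-4, 8)
Step 2: Translate by (1, 1) → (-3, 9)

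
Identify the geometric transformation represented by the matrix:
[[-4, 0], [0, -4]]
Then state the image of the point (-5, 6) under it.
uniform scaling by factor -4; image of (-5, 6) is (20, -24)

This is a diagonal matrix with equal entries -4, so it scales both axes by the same factor -4.
The matrix [[-4, 0], [0, -4]] represents: uniform scaling by factor -4.
Applying it to (-5, 6): [-4·-5 + 0·6, 0·-5 + -4·6] = (20, -24).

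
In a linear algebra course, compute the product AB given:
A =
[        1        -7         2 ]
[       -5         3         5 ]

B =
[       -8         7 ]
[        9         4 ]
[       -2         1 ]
AB =
[      -75       -19 ]
[       57       -18 ]

Matrix multiplication: (AB)[i][j] = sum over k of A[i][k] * B[k][j].
  (AB)[0][0] = (1)*(-8) + (-7)*(9) + (2)*(-2) = -75
  (AB)[0][1] = (1)*(7) + (-7)*(4) + (2)*(1) = -19
  (AB)[1][0] = (-5)*(-8) + (3)*(9) + (5)*(-2) = 57
  (AB)[1][1] = (-5)*(7) + (3)*(4) + (5)*(1) = -18
AB =
[      -75       -19 ]
[       57       -18 ]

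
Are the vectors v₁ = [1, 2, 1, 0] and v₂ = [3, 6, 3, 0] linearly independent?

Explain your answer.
No, linearly dependent (v₂ = 3·v₁)

Check whether there is a scalar k with v₂ = k·v₁.
Comparing components, k = 3 satisfies 3·[1, 2, 1, 0] = [3, 6, 3, 0].
Since v₂ is a scalar multiple of v₁, the two vectors are linearly dependent.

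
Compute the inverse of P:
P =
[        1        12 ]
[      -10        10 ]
det(P) = 130
P⁻¹ =
[     1/13     -6/65 ]
[     1/13     1/130 ]

For a 2×2 matrix P = [[a, b], [c, d]] with det(P) ≠ 0, P⁻¹ = (1/det(P)) * [[d, -b], [-c, a]].
det(P) = (1)*(10) - (12)*(-10) = 10 + 120 = 130.
P⁻¹ = (1/130) * [[10, -12], [10, 1]].
Dividing each entry by 130 and reducing:
P⁻¹ =
[     1/13     -6/65 ]
[     1/13     1/130 ]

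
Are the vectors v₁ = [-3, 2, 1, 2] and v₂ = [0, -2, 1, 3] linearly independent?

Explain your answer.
Yes, linearly independent

Two vectors are linearly dependent iff one is a scalar multiple of the other.
No single scalar k satisfies v₂ = k·v₁ (the ratios of corresponding entries disagree), so v₁ and v₂ are linearly independent.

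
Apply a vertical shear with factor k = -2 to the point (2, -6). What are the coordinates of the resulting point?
(2, -10)

Shear matrix for vertical shear with factor k = -2:
[[1, 0], [-2, 1]]
Result: (2, -6) → (2, -10)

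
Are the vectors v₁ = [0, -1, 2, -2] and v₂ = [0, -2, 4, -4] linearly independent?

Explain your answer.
No, linearly dependent (v₂ = 2·v₁)

Check whether there is a scalar k with v₂ = k·v₁.
Comparing components, k = 2 satisfies 2·[0, -1, 2, -2] = [0, -2, 4, -4].
Since v₂ is a scalar multiple of v₁, the two vectors are linearly dependent.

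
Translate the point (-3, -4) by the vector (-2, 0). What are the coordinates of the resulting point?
(-5, -4)

Translation by (-2, 0):
x' = -3 + -2 = -5
y' = -4 + 0 = -4
Homogeneous matrix: [[1, 0, -2], [0, 1, 0], [0, 0, 1]]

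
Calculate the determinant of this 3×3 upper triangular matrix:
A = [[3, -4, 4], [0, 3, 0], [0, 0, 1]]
9

The determinant of a triangular matrix is the product of its diagonal entries (the off-diagonal entries above the diagonal do not affect it).
det(A) = (3) * (3) * (1) = 9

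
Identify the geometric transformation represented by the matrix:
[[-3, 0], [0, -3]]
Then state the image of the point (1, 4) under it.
uniform scaling by factor -3; image of (1, 4) is (-3, -12)

This is a diagonal matrix with equal entries -3, so it scales both axes by the same factor -3.
The matrix [[-3, 0], [0, -3]] represents: uniform scaling by factor -3.
Applying it to (1, 4): [-3·1 + 0·4, 0·1 + -3·4] = (-3, -12).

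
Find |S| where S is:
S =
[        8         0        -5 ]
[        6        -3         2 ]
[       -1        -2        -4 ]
det(S) = 203

Expand along row 0 (cofactor expansion): det(S) = a*(e*i - f*h) - b*(d*i - f*g) + c*(d*h - e*g), where the 3×3 is [[a, b, c], [d, e, f], [g, h, i]].
Minor M_00 = (-3)*(-4) - (2)*(-2) = 12 + 4 = 16.
Minor M_01 = (6)*(-4) - (2)*(-1) = -24 + 2 = -22.
Minor M_02 = (6)*(-2) - (-3)*(-1) = -12 - 3 = -15.
det(S) = (8)*(16) - (0)*(-22) + (-5)*(-15) = 128 + 0 + 75 = 203.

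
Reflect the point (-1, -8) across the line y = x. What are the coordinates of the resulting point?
(-8, -1)

Reflection across line y = x: (-1, -8) → (-8, -1)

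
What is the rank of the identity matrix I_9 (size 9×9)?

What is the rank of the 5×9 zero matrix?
rank(I_9) = 9, rank(0) = 0

The identity I_9 has 9 columns that are the standard basis vectors e_1, …, e_9. These are linearly independent, so all 9 columns are pivots and rank(I_9) = 9.
The 5×9 zero matrix has every entry zero, so every row is the zero row and there are no pivots; rank(0) = 0.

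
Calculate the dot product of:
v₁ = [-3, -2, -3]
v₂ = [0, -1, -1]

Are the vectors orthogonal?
5, No

The dot product is the sum of products of corresponding components.
v₁·v₂ = (-3)*(0) + (-2)*(-1) + (-3)*(-1) = 0 + 2 + 3 = 5.
Two vectors are orthogonal iff their dot product is 0; here the dot product is 5, so the vectors are not orthogonal.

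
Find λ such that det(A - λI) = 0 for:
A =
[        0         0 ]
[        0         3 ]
λ = 0, 3

Solve det(A - λI) = 0. For a 2×2 matrix the characteristic equation is λ² - (trace)λ + det = 0.
trace(A) = a + d = 0 + 3 = 3.
det(A) = a*d - b*c = (0)*(3) - (0)*(0) = 0 - 0 = 0.
Characteristic equation: λ² - (3)λ + (0) = 0.
Discriminant = (3)² - 4*(0) = 9 - 0 = 9.
λ = (3 ± √9) / 2 = (3 ± 3) / 2 = 0, 3.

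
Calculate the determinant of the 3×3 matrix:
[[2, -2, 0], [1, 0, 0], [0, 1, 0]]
0

Expansion along first row:
det = 2·det([[0,0],[1,0]]) - -2·det([[1,0],[0,0]]) + 0·det([[1,0],[0,1]])
    = 2·(0·0 - 0·1) - -2·(1·0 - 0·0) + 0·(1·1 - 0·0)
    = 2·0 - -2·0 + 0·1
    = 0 + 0 + 0 = 0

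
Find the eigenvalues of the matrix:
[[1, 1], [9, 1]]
λ = -2 and λ = 4

Characteristic equation: det(A - λI) = 0
λ² - (trace)λ + (det) = 0
λ² - (2)λ + (-8) = 0
λ² - 2λ - 8 = 0
Solving: λ = -2, 4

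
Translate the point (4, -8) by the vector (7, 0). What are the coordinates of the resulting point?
(11, -8)

Translation by (7, 0):
x' = 4 + 7 = 11
y' = -8 + 0 = -8
Homogeneous matrix: [[1, 0, 7], [0, 1, 0], [0, 0, 1]]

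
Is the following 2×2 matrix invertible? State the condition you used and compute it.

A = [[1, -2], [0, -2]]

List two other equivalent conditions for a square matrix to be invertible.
Yes, invertible; det(A) = -2 ≠ 0. Equivalent conditions: rank(A) = 2; Ax = 0 has only the trivial solution; 0 is not an eigenvalue; the columns of A are linearly independent.

To check invertibility, compute det(A).
The given matrix is triangular, so det(A) equals the product of its diagonal entries = -2 ≠ 0.
Since det(A) ≠ 0, A is invertible.
Equivalent conditions for a square matrix A to be invertible:
- rank(A) = 2 (full rank).
- The homogeneous system Ax = 0 has only the trivial solution x = 0.
- 0 is not an eigenvalue of A.
- The columns (equivalently rows) of A are linearly independent.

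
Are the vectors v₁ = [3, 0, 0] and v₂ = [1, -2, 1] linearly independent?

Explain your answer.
Yes, linearly independent

Two vectors are linearly dependent iff one is a scalar multiple of the other.
No single scalar k satisfies v₂ = k·v₁ (the ratios of corresponding entries disagree), so v₁ and v₂ are linearly independent.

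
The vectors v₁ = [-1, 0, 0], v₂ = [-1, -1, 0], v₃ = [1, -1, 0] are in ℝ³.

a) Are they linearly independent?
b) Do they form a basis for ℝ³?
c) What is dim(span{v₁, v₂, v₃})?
Not independent, not a basis, dim(span) = 2

Check whether v₃ can be written as a linear combination of v₁ and v₂.
v₃ = (-2)·v₁ + (1)·v₂ = [1, -1, 0], so the three vectors are linearly dependent.
Thus they do not form a basis for ℝ³, and dim(span{v₁, v₂, v₃}) = 2 (spanned by v₁ and v₂).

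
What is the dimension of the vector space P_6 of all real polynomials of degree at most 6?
Dimension = 7

A polynomial of degree at most 6 can be written as a₀ + a₁x + a₂x² + … + a_6x^6, with 7 free coefficients a₀, …, a_6.
The set {1, x, x², …, x^6} is a basis: it spans P_6 (every such polynomial is a linear combination of these) and is linearly independent (a polynomial is zero iff all its coefficients are zero).
Therefore dim(P_6) = 6 + 1 = 7.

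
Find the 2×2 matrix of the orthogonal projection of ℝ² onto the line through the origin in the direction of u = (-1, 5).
[[1/26, -5/26], [-5/26, 25/26]]

The orthogonal projection onto the line spanned by a nonzero vector u = (a, b) has matrix P = (u uᵀ) / (uᵀ u) = (1/(a² + b²)) · [[a², ab], [ab, b²]].
Here u = (-1, 5), so a² + b² = 1 + 25 = 26.
P = (1/26) · [[1, -5], [-5, 25]] = [[1/26, -5/26], [-5/26, 25/26]].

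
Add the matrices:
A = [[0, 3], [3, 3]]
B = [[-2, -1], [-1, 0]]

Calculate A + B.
[[-2, 2], [2, 3]]

Add corresponding elements:
(0)+(-2)=-2
(3)+(-1)=2
(3)+(-1)=2
(3)+(0)=3
A + B = [[-2, 2], [2, 3]]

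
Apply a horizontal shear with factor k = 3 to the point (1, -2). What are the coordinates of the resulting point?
(-5, -2)

Shear matrix for horizontal shear with factor k = 3:
[[1, 3], [0, 1]]
Result: (1, -2) → (-5, -2)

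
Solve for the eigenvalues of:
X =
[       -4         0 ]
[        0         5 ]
λ = -4, 5

Solve det(X - λI) = 0. For a 2×2 matrix the characteristic equation is λ² - (trace)λ + det = 0.
trace(X) = a + d = -4 + 5 = 1.
det(X) = a*d - b*c = (-4)*(5) - (0)*(0) = -20 - 0 = -20.
Characteristic equation: λ² - (1)λ + (-20) = 0.
Discriminant = (1)² - 4*(-20) = 1 + 80 = 81.
λ = (1 ± √81) / 2 = (1 ± 9) / 2 = -4, 5.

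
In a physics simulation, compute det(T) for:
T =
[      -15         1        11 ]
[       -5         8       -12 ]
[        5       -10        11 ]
det(T) = 585

Expand along row 0 (cofactor expansion): det(T) = a*(e*i - f*h) - b*(d*i - f*g) + c*(d*h - e*g), where the 3×3 is [[a, b, c], [d, e, f], [g, h, i]].
Minor M_00 = (8)*(11) - (-12)*(-10) = 88 - 120 = -32.
Minor M_01 = (-5)*(11) - (-12)*(5) = -55 + 60 = 5.
Minor M_02 = (-5)*(-10) - (8)*(5) = 50 - 40 = 10.
det(T) = (-15)*(-32) - (1)*(5) + (11)*(10) = 480 - 5 + 110 = 585.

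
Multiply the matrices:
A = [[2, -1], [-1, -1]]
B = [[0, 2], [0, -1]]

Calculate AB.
[[0, 5], [0, -1]]

Each entry (i,j) of AB = sum over k of A[i][k]*B[k][j].
(AB)[0][0] = (2)*(0) + (-1)*(0) = 0
(AB)[0][1] = (2)*(2) + (-1)*(-1) = 5
(AB)[1][0] = (-1)*(0) + (-1)*(0) = 0
(AB)[1][1] = (-1)*(2) + (-1)*(-1) = -1
AB = [[0, 5], [0, -1]]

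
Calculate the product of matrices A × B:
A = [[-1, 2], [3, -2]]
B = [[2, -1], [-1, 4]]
[[-4, 9], [8, -11]]

Matrix multiplication:
C[0][0] = -1×2 + 2×-1 = -4
C[0][1] = -1×-1 + 2×4 = 9
C[1][0] = 3×2 + -2×-1 = 8
C[1][1] = 3×-1 + -2×4 = -11
Result: [[-4, 9], [8, -11]]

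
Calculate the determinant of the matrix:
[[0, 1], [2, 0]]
-2

For a 2×2 matrix [[a, b], [c, d]], det = ad - bc
det = (0)(0) - (1)(2) = 0 - 2 = -2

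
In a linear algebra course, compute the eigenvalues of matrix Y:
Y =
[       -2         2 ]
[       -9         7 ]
λ = 1, 4

Solve det(Y - λI) = 0. For a 2×2 matrix the characteristic equation is λ² - (trace)λ + det = 0.
trace(Y) = a + d = -2 + 7 = 5.
det(Y) = a*d - b*c = (-2)*(7) - (2)*(-9) = -14 + 18 = 4.
Characteristic equation: λ² - (5)λ + (4) = 0.
Discriminant = (5)² - 4*(4) = 25 - 16 = 9.
λ = (5 ± √9) / 2 = (5 ± 3) / 2 = 1, 4.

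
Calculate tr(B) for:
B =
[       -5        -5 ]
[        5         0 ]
tr(B) = -5 + 0 = -5

The trace of a square matrix is the sum of its diagonal entries.
Diagonal entries of B: B[0][0] = -5, B[1][1] = 0.
tr(B) = -5 + 0 = -5.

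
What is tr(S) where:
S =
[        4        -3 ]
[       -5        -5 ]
tr(S) = 4 - 5 = -1

The trace of a square matrix is the sum of its diagonal entries.
Diagonal entries of S: S[0][0] = 4, S[1][1] = -5.
tr(S) = 4 - 5 = -1.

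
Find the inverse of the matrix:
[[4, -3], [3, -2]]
[[-2, 3], [-3, 4]]

For [[a,b],[c,d]], inverse = (1/det)·[[d,-b],[-c,a]]
det = 4·-2 - -3·3 = 1
Inverse = (1/1)·[[-2, 3], [-3, 4]]
        = [[-2, 3], [-3, 4]]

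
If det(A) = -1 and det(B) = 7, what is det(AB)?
-7

Use the multiplicative property of determinants: det(AB) = det(A)*det(B).
det(AB) = (-1)*(7) = -7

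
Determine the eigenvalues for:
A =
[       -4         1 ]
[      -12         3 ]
λ = -1, 0

Solve det(A - λI) = 0. For a 2×2 matrix the characteristic equation is λ² - (trace)λ + det = 0.
trace(A) = a + d = -4 + 3 = -1.
det(A) = a*d - b*c = (-4)*(3) - (1)*(-12) = -12 + 12 = 0.
Characteristic equation: λ² - (-1)λ + (0) = 0.
Discriminant = (-1)² - 4*(0) = 1 - 0 = 1.
λ = (-1 ± √1) / 2 = (-1 ± 1) / 2 = -1, 0.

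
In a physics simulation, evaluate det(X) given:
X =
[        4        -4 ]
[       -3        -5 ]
det(X) = -32

For a 2×2 matrix [[a, b], [c, d]], det = a*d - b*c.
det(X) = (4)*(-5) - (-4)*(-3) = -20 - 12 = -32.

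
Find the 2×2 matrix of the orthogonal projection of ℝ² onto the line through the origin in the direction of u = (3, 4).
[[9/25, 12/25], [12/25, 16/25]]

The orthogonal projection onto the line spanned by a nonzero vector u = (a, b) has matrix P = (u uᵀ) / (uᵀ u) = (1/(a² + b²)) · [[a², ab], [ab, b²]].
Here u = (3, 4), so a² + b² = 9 + 16 = 25.
P = (1/25) · [[9, 12], [12, 16]] = [[9/25, 12/25], [12/25, 16/25]].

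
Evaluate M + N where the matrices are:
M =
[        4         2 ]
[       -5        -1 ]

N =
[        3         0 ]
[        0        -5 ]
M + N =
[        7         2 ]
[       -5        -6 ]

Matrix addition is elementwise: (M+N)[i][j] = M[i][j] + N[i][j].
  (M+N)[0][0] = (4) + (3) = 7
  (M+N)[0][1] = (2) + (0) = 2
  (M+N)[1][0] = (-5) + (0) = -5
  (M+N)[1][1] = (-1) + (-5) = -6
M + N =
[        7         2 ]
[       -5        -6 ]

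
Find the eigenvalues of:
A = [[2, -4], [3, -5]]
λ = -2, -1

Solve det(A - λI) = 0. For a 2×2 matrix this is λ² - (trace)λ + det = 0.
trace(A) = 2 - 5 = -3.
det(A) = (2)*(-5) - (-4)*(3) = -10 + 12 = 2.
Characteristic equation: λ² - (-3)λ + (2) = 0.
Discriminant: (-3)² - 4*(2) = 9 - 8 = 1.
Roots: λ = (-3 ± √1) / 2 = -2, -1.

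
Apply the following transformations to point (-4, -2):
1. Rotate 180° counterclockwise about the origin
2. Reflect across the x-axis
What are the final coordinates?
(4, -2)

Step 1: Rotate 180° → (4, 2)
Step 2: Reflect across the x-axis → (4, -2)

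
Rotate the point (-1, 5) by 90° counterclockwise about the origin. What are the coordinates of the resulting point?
(-5, -1)

Rotation matrix R(θ) = [[cos θ, -sin θ], [sin θ, cos θ]]; for θ = 90°:
R = [[0, -1], [1, 0]]
Result: R × [-1, 5]ᵀ = [0·-1 + (-1)·5, 1·-1 + (0)·5]ᵀ = (-5, -1)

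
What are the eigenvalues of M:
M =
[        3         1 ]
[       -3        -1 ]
λ = 0, 2

Solve det(M - λI) = 0. For a 2×2 matrix the characteristic equation is λ² - (trace)λ + det = 0.
trace(M) = a + d = 3 - 1 = 2.
det(M) = a*d - b*c = (3)*(-1) - (1)*(-3) = -3 + 3 = 0.
Characteristic equation: λ² - (2)λ + (0) = 0.
Discriminant = (2)² - 4*(0) = 4 - 0 = 4.
λ = (2 ± √4) / 2 = (2 ± 2) / 2 = 0, 2.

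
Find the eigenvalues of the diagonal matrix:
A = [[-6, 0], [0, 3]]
λ₁ = -6, λ₂ = 3

The characteristic polynomial of A is det(A - λI) = (-6 - λ)(3 - λ) = 0.
The roots are λ = -6 and λ = 3, so the eigenvalues are the diagonal entries.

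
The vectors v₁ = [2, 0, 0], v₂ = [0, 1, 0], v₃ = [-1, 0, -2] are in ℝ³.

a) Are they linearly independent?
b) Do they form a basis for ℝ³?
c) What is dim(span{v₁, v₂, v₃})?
Yes independent, yes basis, dim = 3

Stack v₁, v₂, v₃ as rows of a 3×3 matrix.
[[2, 0, 0]; [0, 1, 0]; [-1, 0, -2]] is already lower triangular with nonzero diagonal entries (2, 1, -2), so its determinant is the product of the diagonal entries, det = (2)·(1)·(-2) = -4 ≠ 0, and the rows are linearly independent.
Three linearly independent vectors in ℝ³ form a basis for ℝ³, so dim(span{v₁,v₂,v₃}) = 3.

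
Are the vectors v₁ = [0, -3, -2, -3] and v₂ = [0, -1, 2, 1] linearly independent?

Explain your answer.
Yes, linearly independent

Two vectors are linearly dependent iff one is a scalar multiple of the other.
No single scalar k satisfies v₂ = k·v₁ (the ratios of corresponding entries disagree), so v₁ and v₂ are linearly independent.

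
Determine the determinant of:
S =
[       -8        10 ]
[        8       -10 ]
det(S) = 0

For a 2×2 matrix [[a, b], [c, d]], det = a*d - b*c.
det(S) = (-8)*(-10) - (10)*(8) = 80 - 80 = 0.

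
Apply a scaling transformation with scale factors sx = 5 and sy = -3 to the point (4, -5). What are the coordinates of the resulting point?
(20, 15)

Scaling matrix:
[[5, 0], [0, -3]]
Result: (4 × 5, -5 × -3) = (20, 15)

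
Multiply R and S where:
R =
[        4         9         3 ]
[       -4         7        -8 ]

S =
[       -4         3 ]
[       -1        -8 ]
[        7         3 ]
RS =
[       -4       -51 ]
[      -47       -92 ]

Matrix multiplication: (RS)[i][j] = sum over k of R[i][k] * S[k][j].
  (RS)[0][0] = (4)*(-4) + (9)*(-1) + (3)*(7) = -4
  (RS)[0][1] = (4)*(3) + (9)*(-8) + (3)*(3) = -51
  (RS)[1][0] = (-4)*(-4) + (7)*(-1) + (-8)*(7) = -47
  (RS)[1][1] = (-4)*(3) + (7)*(-8) + (-8)*(3) = -92
RS =
[       -4       -51 ]
[      -47       -92 ]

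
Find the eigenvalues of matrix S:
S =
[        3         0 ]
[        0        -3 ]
λ = -3, 3

Solve det(S - λI) = 0. For a 2×2 matrix the characteristic equation is λ² - (trace)λ + det = 0.
trace(S) = a + d = 3 - 3 = 0.
det(S) = a*d - b*c = (3)*(-3) - (0)*(0) = -9 - 0 = -9.
Characteristic equation: λ² - (0)λ + (-9) = 0.
Discriminant = (0)² - 4*(-9) = 0 + 36 = 36.
λ = (0 ± √36) / 2 = (0 ± 6) / 2 = -3, 3.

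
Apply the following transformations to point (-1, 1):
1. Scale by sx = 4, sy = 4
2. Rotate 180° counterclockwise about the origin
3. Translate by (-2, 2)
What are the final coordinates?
(2, -2)

Step 1: Scale → (-4, 4)
Step 2: Rotate 180° → (4, -4)
Step 3: Translate → (2, -2)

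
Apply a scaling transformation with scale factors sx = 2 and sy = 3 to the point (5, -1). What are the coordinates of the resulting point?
(10, -3)

Scaling matrix:
[[2, 0], [0, 3]]
Result: (5 × 2, -1 × 3) = (10, -3)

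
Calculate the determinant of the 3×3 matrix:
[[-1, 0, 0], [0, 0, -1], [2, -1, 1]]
1

Expansion along first row:
det = -1·det([[0,-1],[-1,1]]) - 0·det([[0,-1],[2,1]]) + 0·det([[0,0],[2,-1]])
    = -1·(0·1 - -1·-1) - 0·(0·1 - -1·2) + 0·(0·-1 - 0·2)
    = -1·-1 - 0·2 + 0·0
    = 1 + 0 + 0 = 1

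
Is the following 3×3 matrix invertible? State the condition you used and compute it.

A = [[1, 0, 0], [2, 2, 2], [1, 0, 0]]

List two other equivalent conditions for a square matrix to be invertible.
No, not invertible; det(A) = 0 (two rows are equal, so the rows are linearly dependent). Equivalent conditions (failing for this A): rank(A) < 3; Ax = 0 has non-trivial solutions; 0 is an eigenvalue; the columns are linearly dependent.

To check invertibility, compute det(A).
In this matrix, row 0 and the last row are identical, so one row is a scalar multiple of another and the rows are linearly dependent.
A matrix with linearly dependent rows has det = 0 and is not invertible.
Equivalent failed conditions:
- rank(A) < 3.
- Ax = 0 has non-trivial solutions.
- 0 is an eigenvalue.
- The columns are linearly dependent.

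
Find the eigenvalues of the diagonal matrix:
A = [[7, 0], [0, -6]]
λ₁ = 7, λ₂ = -6

The characteristic polynomial of A is det(A - λI) = (7 - λ)(-6 - λ) = 0.
The roots are λ = 7 and λ = -6, so the eigenvalues are the diagonal entries.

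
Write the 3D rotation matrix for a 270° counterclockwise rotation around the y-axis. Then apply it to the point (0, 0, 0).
R = [[0, 0, -1], [0, 1, 0], [1, 0, 0]]; R·(0, 0, 0) = (0, 0, 0)

Rotation matrix for 270° around y-axis:
cos(270°) = 0, sin(270°) = -1
R = [[0, 0, -1], [0, 1, 0], [1, 0, 0]]
Apply to (0, 0, 0): R·[0, 0, 0]ᵀ = (0, 0, 0)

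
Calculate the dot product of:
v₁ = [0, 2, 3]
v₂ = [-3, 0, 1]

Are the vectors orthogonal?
3, No

The dot product is the sum of products of corresponding components.
v₁·v₂ = (0)*(-3) + (2)*(0) + (3)*(1) = 0 + 0 + 3 = 3.
Two vectors are orthogonal iff their dot product is 0; here the dot product is 3, so the vectors are not orthogonal.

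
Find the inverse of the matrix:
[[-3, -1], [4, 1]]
[[1, 1], [-4, -3]]

For [[a,b],[c,d]], inverse = (1/det)·[[d,-b],[-c,a]]
det = -3·1 - -1·4 = 1
Inverse = (1/1)·[[1, 1], [-4, -3]]
        = [[1, 1], [-4, -3]]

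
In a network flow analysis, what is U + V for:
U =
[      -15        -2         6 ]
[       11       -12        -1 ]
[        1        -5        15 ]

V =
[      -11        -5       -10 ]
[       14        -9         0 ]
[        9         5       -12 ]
U + V =
[      -26        -7        -4 ]
[       25       -21        -1 ]
[       10         0         3 ]

Matrix addition is elementwise: (U+V)[i][j] = U[i][j] + V[i][j].
  (U+V)[0][0] = (-15) + (-11) = -26
  (U+V)[0][1] = (-2) + (-5) = -7
  (U+V)[0][2] = (6) + (-10) = -4
  (U+V)[1][0] = (11) + (14) = 25
  (U+V)[1][1] = (-12) + (-9) = -21
  (U+V)[1][2] = (-1) + (0) = -1
  (U+V)[2][0] = (1) + (9) = 10
  (U+V)[2][1] = (-5) + (5) = 0
  (U+V)[2][2] = (15) + (-12) = 3
U + V =
[      -26        -7        -4 ]
[       25       -21        -1 ]
[       10         0         3 ]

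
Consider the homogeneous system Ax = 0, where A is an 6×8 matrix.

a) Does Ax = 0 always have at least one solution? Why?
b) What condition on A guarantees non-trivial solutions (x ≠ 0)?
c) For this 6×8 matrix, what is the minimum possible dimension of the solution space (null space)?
a) Yes, x = 0 is always a solution. b) When A has linearly dependent columns (rank < n). c) Minimum nullity = 2.

a) x = 0 satisfies A·0 = 0, so the zero vector is always a solution.
b) Non-trivial solutions exist iff the columns of A are linearly dependent, equivalently rank(A) < n (the number of columns).
c) By rank-nullity, rank(A) + nullity(A) = n = 8. Since A has only 6 rows, rank(A) ≤ 6, so nullity(A) ≥ 8 - 6 = 2.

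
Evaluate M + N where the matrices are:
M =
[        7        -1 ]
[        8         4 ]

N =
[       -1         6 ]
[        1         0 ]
M + N =
[        6         5 ]
[        9         4 ]

Matrix addition is elementwise: (M+N)[i][j] = M[i][j] + N[i][j].
  (M+N)[0][0] = (7) + (-1) = 6
  (M+N)[0][1] = (-1) + (6) = 5
  (M+N)[1][0] = (8) + (1) = 9
  (M+N)[1][1] = (4) + (0) = 4
M + N =
[        6         5 ]
[        9         4 ]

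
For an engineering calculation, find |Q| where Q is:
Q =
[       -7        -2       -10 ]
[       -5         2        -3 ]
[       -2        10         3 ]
det(Q) = 166

Expand along row 0 (cofactor expansion): det(Q) = a*(e*i - f*h) - b*(d*i - f*g) + c*(d*h - e*g), where the 3×3 is [[a, b, c], [d, e, f], [g, h, i]].
Minor M_00 = (2)*(3) - (-3)*(10) = 6 + 30 = 36.
Minor M_01 = (-5)*(3) - (-3)*(-2) = -15 - 6 = -21.
Minor M_02 = (-5)*(10) - (2)*(-2) = -50 + 4 = -46.
det(Q) = (-7)*(36) - (-2)*(-21) + (-10)*(-46) = -252 - 42 + 460 = 166.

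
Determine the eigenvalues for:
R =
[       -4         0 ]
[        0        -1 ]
λ = -4, -1

Solve det(R - λI) = 0. For a 2×2 matrix the characteristic equation is λ² - (trace)λ + det = 0.
trace(R) = a + d = -4 - 1 = -5.
det(R) = a*d - b*c = (-4)*(-1) - (0)*(0) = 4 - 0 = 4.
Characteristic equation: λ² - (-5)λ + (4) = 0.
Discriminant = (-5)² - 4*(4) = 25 - 16 = 9.
λ = (-5 ± √9) / 2 = (-5 ± 3) / 2 = -4, -1.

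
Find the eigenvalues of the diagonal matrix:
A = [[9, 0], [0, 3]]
λ₁ = 9, λ₂ = 3

The characteristic polynomial of A is det(A - λI) = (9 - λ)(3 - λ) = 0.
The roots are λ = 9 and λ = 3, so the eigenvalues are the diagonal entries.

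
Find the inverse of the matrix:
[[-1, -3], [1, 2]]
[[2, 3], [-1, -1]]

For [[a,b],[c,d]], inverse = (1/det)·[[d,-b],[-c,a]]
det = -1·2 - -3·1 = 1
Inverse = (1/1)·[[2, 3], [-1, -1]]
        = [[2, 3], [-1, -1]]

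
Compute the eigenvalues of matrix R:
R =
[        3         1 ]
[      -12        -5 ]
λ = -3, 1

Solve det(R - λI) = 0. For a 2×2 matrix the characteristic equation is λ² - (trace)λ + det = 0.
trace(R) = a + d = 3 - 5 = -2.
det(R) = a*d - b*c = (3)*(-5) - (1)*(-12) = -15 + 12 = -3.
Characteristic equation: λ² - (-2)λ + (-3) = 0.
Discriminant = (-2)² - 4*(-3) = 4 + 12 = 16.
λ = (-2 ± √16) / 2 = (-2 ± 4) / 2 = -3, 1.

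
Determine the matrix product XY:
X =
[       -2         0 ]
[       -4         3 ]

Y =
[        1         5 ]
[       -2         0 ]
XY =
[       -2       -10 ]
[      -10       -20 ]

Matrix multiplication: (XY)[i][j] = sum over k of X[i][k] * Y[k][j].
  (XY)[0][0] = (-2)*(1) + (0)*(-2) = -2
  (XY)[0][1] = (-2)*(5) + (0)*(0) = -10
  (XY)[1][0] = (-4)*(1) + (3)*(-2) = -10
  (XY)[1][1] = (-4)*(5) + (3)*(0) = -20
XY =
[       -2       -10 ]
[      -10       -20 ]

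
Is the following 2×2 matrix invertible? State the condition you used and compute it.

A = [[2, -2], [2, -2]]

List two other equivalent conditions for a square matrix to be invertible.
No, not invertible; det(A) = 0 (two rows are equal, so the rows are linearly dependent). Equivalent conditions (failing for this A): rank(A) < 2; Ax = 0 has non-trivial solutions; 0 is an eigenvalue; the columns are linearly dependent.

To check invertibility, compute det(A).
In this matrix, row 0 and the last row are identical, so one row is a scalar multiple of another and the rows are linearly dependent.
A matrix with linearly dependent rows has det = 0 and is not invertible.
Equivalent failed conditions:
- rank(A) < 2.
- Ax = 0 has non-trivial solutions.
- 0 is an eigenvalue.
- The columns are linearly dependent.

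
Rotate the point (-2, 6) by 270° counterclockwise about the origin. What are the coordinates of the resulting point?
(6, 2)

Rotation matrix R(θ) = [[cos θ, -sin θ], [sin θ, cos θ]]; for θ = 270°:
R = [[0, 1], [-1, 0]]
Result: R × [-2, 6]ᵀ = [0·-2 + (1)·6, -1·-2 + (0)·6]ᵀ = (6, 2)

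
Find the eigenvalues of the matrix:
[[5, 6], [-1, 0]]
λ = 2 and λ = 3

Characteristic equation: det(A - λI) = 0
λ² - (trace)λ + (det) = 0
λ² - (5)λ + (6) = 0
λ² - 5λ + 6 = 0
Solving: λ = 2, 3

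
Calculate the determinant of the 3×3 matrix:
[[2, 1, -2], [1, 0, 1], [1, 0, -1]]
2

Expansion along first row:
det = 2·det([[0,1],[0,-1]]) - 1·det([[1,1],[1,-1]]) + -2·det([[1,0],[1,0]])
    = 2·(0·-1 - 1·0) - 1·(1·-1 - 1·1) + -2·(1·0 - 0·1)
    = 2·0 - 1·-2 + -2·0
    = 0 + 2 + 0 = 2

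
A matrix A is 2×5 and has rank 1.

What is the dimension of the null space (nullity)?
4

The rank-nullity theorem for an m×n matrix states:
rank(A) + nullity(A) = n (the number of columns).
Here n = 5 and rank(A) = 1, so nullity(A) = 5 - 1 = 4.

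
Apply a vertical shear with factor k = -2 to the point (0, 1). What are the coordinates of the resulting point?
(0, 1)

Shear matrix for vertical shear with factor k = -2:
[[1, 0], [-2, 1]]
Result: (0, 1) → (0, 1)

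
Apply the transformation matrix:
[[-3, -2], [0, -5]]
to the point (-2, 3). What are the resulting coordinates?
(0, -15)

Matrix multiplication:
[[-3, -2], [0, -5]] × [-2, 3]ᵀ
= [-3×-2 + -2×3, 0×-2 + -5×3]ᵀ
= [0.0000, -15.0000]ᵀ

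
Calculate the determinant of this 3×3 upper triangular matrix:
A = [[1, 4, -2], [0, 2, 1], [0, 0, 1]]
2

The determinant of a triangular matrix is the product of its diagonal entries (the off-diagonal entries above the diagonal do not affect it).
det(A) = (1) * (2) * (1) = 2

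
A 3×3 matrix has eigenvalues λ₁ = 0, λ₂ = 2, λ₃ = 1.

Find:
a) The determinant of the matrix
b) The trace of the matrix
det = 0, trace = 3

Two standard eigenvalue identities:
- det(A) equals the product of the eigenvalues (counted with multiplicity).
- trace(A) equals the sum of the eigenvalues.
det(A) = (0)*(2)*(1) = 0.
trace(A) = 0 + 2 + 1 = 3.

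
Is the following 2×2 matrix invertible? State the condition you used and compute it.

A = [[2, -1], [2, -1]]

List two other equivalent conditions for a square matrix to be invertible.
No, not invertible; det(A) = 0 (two rows are equal, so the rows are linearly dependent). Equivalent conditions (failing for this A): rank(A) < 2; Ax = 0 has non-trivial solutions; 0 is an eigenvalue; the columns are linearly dependent.

To check invertibility, compute det(A).
In this matrix, row 0 and the last row are identical, so one row is a scalar multiple of another and the rows are linearly dependent.
A matrix with linearly dependent rows has det = 0 and is not invertible.
Equivalent failed conditions:
- rank(A) < 2.
- Ax = 0 has non-trivial solutions.
- 0 is an eigenvalue.
- The columns are linearly dependent.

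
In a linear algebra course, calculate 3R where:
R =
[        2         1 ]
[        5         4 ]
3R =
[        6         3 ]
[       15        12 ]

Scalar multiplication is elementwise: (3R)[i][j] = 3 * R[i][j].
  (3R)[0][0] = 3 * (2) = 6
  (3R)[0][1] = 3 * (1) = 3
  (3R)[1][0] = 3 * (5) = 15
  (3R)[1][1] = 3 * (4) = 12
3R =
[        6         3 ]
[       15        12 ]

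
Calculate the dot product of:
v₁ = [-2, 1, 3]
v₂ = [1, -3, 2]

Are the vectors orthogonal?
1, No

The dot product is the sum of products of corresponding components.
v₁·v₂ = (-2)*(1) + (1)*(-3) + (3)*(2) = -2 - 3 + 6 = 1.
Two vectors are orthogonal iff their dot product is 0; here the dot product is 1, so the vectors are not orthogonal.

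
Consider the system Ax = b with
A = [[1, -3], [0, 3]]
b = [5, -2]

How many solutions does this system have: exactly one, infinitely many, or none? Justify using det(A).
Exactly one solution

Compute det(A) = (1)*(3) - (-3)*(0) = 3.
Because det(A) ≠ 0, A is invertible and Ax = b has a unique solution for every b (here x = A⁻¹ b).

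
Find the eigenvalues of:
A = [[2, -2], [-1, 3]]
λ = 1, 4

Solve det(A - λI) = 0. For a 2×2 matrix this is λ² - (trace)λ + det = 0.
trace(A) = 2 + 3 = 5.
det(A) = (2)*(3) - (-2)*(-1) = 6 - 2 = 4.
Characteristic equation: λ² - (5)λ + (4) = 0.
Discriminant: (5)² - 4*(4) = 25 - 16 = 9.
Roots: λ = (5 ± √9) / 2 = 1, 4.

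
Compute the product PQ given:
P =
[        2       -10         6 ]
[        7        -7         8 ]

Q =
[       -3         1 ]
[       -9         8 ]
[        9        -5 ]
PQ =
[      138      -108 ]
[      114       -89 ]

Matrix multiplication: (PQ)[i][j] = sum over k of P[i][k] * Q[k][j].
  (PQ)[0][0] = (2)*(-3) + (-10)*(-9) + (6)*(9) = 138
  (PQ)[0][1] = (2)*(1) + (-10)*(8) + (6)*(-5) = -108
  (PQ)[1][0] = (7)*(-3) + (-7)*(-9) + (8)*(9) = 114
  (PQ)[1][1] = (7)*(1) + (-7)*(8) + (8)*(-5) = -89
PQ =
[      138      -108 ]
[      114       -89 ]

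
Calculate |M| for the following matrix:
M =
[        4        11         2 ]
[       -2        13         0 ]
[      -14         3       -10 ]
det(M) = -388

Expand along row 0 (cofactor expansion): det(M) = a*(e*i - f*h) - b*(d*i - f*g) + c*(d*h - e*g), where the 3×3 is [[a, b, c], [d, e, f], [g, h, i]].
Minor M_00 = (13)*(-10) - (0)*(3) = -130 - 0 = -130.
Minor M_01 = (-2)*(-10) - (0)*(-14) = 20 - 0 = 20.
Minor M_02 = (-2)*(3) - (13)*(-14) = -6 + 182 = 176.
det(M) = (4)*(-130) - (11)*(20) + (2)*(176) = -520 - 220 + 352 = -388.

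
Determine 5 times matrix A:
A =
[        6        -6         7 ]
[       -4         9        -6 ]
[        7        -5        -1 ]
5A =
[       30       -30        35 ]
[      -20        45       -30 ]
[       35       -25        -5 ]

Scalar multiplication is elementwise: (5A)[i][j] = 5 * A[i][j].
  (5A)[0][0] = 5 * (6) = 30
  (5A)[0][1] = 5 * (-6) = -30
  (5A)[0][2] = 5 * (7) = 35
  (5A)[1][0] = 5 * (-4) = -20
  (5A)[1][1] = 5 * (9) = 45
  (5A)[1][2] = 5 * (-6) = -30
  (5A)[2][0] = 5 * (7) = 35
  (5A)[2][1] = 5 * (-5) = -25
  (5A)[2][2] = 5 * (-1) = -5
5A =
[       30       -30        35 ]
[      -20        45       -30 ]
[       35       -25        -5 ]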